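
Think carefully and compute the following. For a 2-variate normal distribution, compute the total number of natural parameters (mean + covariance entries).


Exponential family dimension calculation:
For 2-dim MVN: mean has 2 params, covariance has 2*3/2 = 3 unique entries.
Total dim = 2 + 3 = 5.

5


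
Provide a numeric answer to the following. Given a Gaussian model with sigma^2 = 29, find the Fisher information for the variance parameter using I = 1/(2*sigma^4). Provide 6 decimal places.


Fisher information for variance: I(sigma^2) = 1/(2*sigma^4).
sigma^2 = 29, so sigma^4 = 841.
I = 1/(2*841) = 1/1682 = 0.000595

0.000595


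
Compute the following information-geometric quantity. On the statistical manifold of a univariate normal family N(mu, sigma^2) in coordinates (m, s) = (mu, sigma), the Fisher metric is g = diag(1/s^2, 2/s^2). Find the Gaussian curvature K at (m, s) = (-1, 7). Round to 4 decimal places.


The metric has the form g = (A dm^2 + B ds^2)/s^2 with A = 1, B = 2.
Substitute u = sqrt(A/B)*m: g = B*(du^2 + ds^2)/s^2, i.e. B times the
Poincare upper half-plane metric, which has constant Gaussian curvature -1.
Scaling a 2D metric by a constant c divides the Gaussian curvature by c,
so K = -1/B = -1/(2) = -0.5000 everywhere (the point (m, s) = (-1, 7) is irrelevant:
the curvature is constant).
The requested Gaussian curvature is K = -0.5000.

-0.5000


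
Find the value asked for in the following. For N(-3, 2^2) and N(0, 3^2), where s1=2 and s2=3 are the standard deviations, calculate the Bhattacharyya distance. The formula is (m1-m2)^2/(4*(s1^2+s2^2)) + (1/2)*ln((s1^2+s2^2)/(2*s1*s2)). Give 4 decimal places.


Bhattacharyya distance between two Gaussians:
DB = (m1-m2)^2/(4*(s1^2+s2^2)) + (1/2)*ln((s1^2+s2^2)/(2*s1*s2)).
(m1-m2)^2 = (-3)^2 = 9.
s1^2+s2^2 = 4 + 9 = 13.
term1 = 9/52 = 0.173077.
term2 = 0.5*ln(13/12.0) = 0.040021.
DB = 0.173077 + 0.040021 = 0.2131

0.2131


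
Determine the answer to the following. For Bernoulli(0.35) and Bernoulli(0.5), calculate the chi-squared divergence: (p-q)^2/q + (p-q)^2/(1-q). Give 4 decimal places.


Chi-squared divergence between Bernoulli distributions:
chi^2 = (p-q)^2/q + (p-q)^2/(1-q).
p = 0.35, q = 0.5, p-q = -0.15.
(p-q)^2 = 0.0225.
term1 = 0.0225/0.5 = 0.045.
term2 = 0.0225/0.5 = 0.045.
chi^2 = 0.045 + 0.045 = 0.0900

0.0900


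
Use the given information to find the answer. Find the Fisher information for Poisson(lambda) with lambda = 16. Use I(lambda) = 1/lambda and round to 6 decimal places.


Fisher information for Poisson: I(lambda) = 1/lambda.
lambda = 16.
I(lambda) = 1/16 = 0.062500

0.062500


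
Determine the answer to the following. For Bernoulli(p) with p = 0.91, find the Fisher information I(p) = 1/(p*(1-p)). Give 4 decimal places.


For Bernoulli(p), Fisher information is I(p) = 1/(p*(1-p)).
p = 0.91, 1-p = 0.09.
p*(1-p) = 0.0819.
I(p) = 1/0.0819 = 12.2100

12.2100


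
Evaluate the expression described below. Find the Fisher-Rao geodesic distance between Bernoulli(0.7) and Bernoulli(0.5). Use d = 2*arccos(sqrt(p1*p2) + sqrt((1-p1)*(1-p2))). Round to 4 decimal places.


Geodesic distance on Bernoulli manifold:
d(p1,p2) = 2*arccos(sqrt(p1*p2) + sqrt((1-p1)*(1-p2))).
sqrt(p1*p2) = sqrt(0.7*0.5) = 0.591608.
sqrt((1-p1)*(1-p2)) = sqrt(0.3*0.5) = 0.387298.
arg = 0.591608 + 0.387298 = 0.978906.
d = 2*arccos(0.978906) = 0.4115

0.4115


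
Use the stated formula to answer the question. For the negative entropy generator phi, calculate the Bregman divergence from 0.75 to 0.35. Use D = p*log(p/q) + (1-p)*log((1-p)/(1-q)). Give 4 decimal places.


Bregman divergence with negative entropy generator:
D = p*log(p/q) + (1-p)*log((1-p)/(1-q)).
p = 0.75, q = 0.35.
p*log(p/q) = 0.75*log(0.75/0.35) = 0.571605.
(1-p)*log((1-p)/(1-q)) = 0.25*log(0.25/0.65) = -0.238878.
D = 0.571605 + -0.238878 = 0.3327

0.3327


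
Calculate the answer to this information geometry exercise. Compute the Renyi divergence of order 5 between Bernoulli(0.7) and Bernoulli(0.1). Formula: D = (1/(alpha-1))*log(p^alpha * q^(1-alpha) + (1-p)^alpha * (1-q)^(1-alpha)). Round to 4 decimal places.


Renyi divergence of order alpha between Bernoulli distributions:
D = (1/(alpha-1))*log(p^alpha * q^(1-alpha) + (1-p)^alpha * (1-q)^(1-alpha)).
alpha = 5, p = 0.7, q = 0.1.
p^alpha * q^(1-alpha) = 0.7^5 * 0.1^-4 = 1680.7.
(1-p)^alpha * (1-q)^(1-alpha) = 0.3^5 * 0.9^-4 = 0.003704.
sum = 1680.7 + 0.003704 = 1680.703704.
D = (1/4)*log(1680.703704) = 1.8567

1.8567


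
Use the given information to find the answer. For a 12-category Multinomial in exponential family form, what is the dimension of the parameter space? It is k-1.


Exponential family dimension calculation:
For Multinomial with k=12 categories, dim = k-1 = 11.

11


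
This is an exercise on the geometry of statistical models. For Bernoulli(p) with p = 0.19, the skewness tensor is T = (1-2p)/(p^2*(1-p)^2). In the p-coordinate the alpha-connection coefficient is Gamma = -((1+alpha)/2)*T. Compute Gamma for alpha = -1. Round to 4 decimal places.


Skewness (Amari-Chentsov) tensor: T = (1-2p)/(p^2*(1-p)^2).
p = 0.19, 1-2p = 0.62, p^2 = 0.0361, (1-p)^2 = 0.6561.
T = 0.62/(0.0361 * 0.6561) = 26.176673.
In the p-coordinate, Gamma^(alpha) = Gamma^(0) - (alpha/2)*T with Gamma^(0) = (1/2)*g'(p) = -T/2,
so Gamma^(alpha) = -((1+alpha)/2)*T.
alpha = -1, -(1+alpha)/2 = 0.0.
Gamma = 0.0 * 26.176673 = 0.0000

0.0000


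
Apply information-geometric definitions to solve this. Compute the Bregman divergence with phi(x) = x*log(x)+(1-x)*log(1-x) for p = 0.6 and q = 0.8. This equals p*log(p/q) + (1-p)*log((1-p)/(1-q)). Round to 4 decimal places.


Bregman divergence with negative entropy generator:
D = p*log(p/q) + (1-p)*log((1-p)/(1-q)).
p = 0.6, q = 0.8.
p*log(p/q) = 0.6*log(0.6/0.8) = -0.172609.
(1-p)*log((1-p)/(1-q)) = 0.4*log(0.4/0.2) = 0.277259.
D = -0.172609 + 0.277259 = 0.1046

0.1046


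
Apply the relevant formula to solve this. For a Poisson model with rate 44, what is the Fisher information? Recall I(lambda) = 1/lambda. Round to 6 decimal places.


Fisher information for Poisson: I(lambda) = 1/lambda.
lambda = 44.
I(lambda) = 1/44 = 0.022727

0.022727


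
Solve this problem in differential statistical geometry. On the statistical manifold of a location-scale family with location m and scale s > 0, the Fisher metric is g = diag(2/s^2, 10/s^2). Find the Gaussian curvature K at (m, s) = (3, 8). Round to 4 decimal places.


The metric has the form g = (A dm^2 + B ds^2)/s^2 with A = 2, B = 10.
Substitute u = sqrt(A/B)*m: g = B*(du^2 + ds^2)/s^2, i.e. B times the
Poincare upper half-plane metric, which has constant Gaussian curvature -1.
Scaling a 2D metric by a constant c divides the Gaussian curvature by c,
so K = -1/B = -1/(10) = -0.1000 everywhere (the point (m, s) = (3, 8) is irrelevant:
the curvature is constant).
The requested Gaussian curvature is K = -0.1000.

-0.1000


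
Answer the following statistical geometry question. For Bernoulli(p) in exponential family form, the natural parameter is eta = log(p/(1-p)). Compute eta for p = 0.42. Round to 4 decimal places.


Natural parameter for Bernoulli: eta = log(p/(1-p)).
p = 0.42, 1-p = 0.58.
p/(1-p) = 0.724138.
eta = log(0.724138) = -0.3228

-0.3228


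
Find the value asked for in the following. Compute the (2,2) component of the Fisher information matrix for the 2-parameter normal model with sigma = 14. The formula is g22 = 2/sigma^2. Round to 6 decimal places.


For the 2-parameter normal family, the Fisher metric has:
  g11 = 1/sigma^2, g22 = 2/sigma^2.
sigma = 14, sigma^2 = 196.
g22 = 0.010204

0.010204


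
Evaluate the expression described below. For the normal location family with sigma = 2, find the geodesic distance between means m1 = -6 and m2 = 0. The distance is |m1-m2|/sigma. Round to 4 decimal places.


On the fixed-variance normal subfamily, geodesic distance = |m1-m2|/sigma.
|-6 - 0| = 6.
sigma = 2.
d = 6/2 = 3.0000

3.0000


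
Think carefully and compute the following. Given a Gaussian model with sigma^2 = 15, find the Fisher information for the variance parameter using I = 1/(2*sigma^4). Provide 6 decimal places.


Fisher information for variance: I(sigma^2) = 1/(2*sigma^4).
sigma^2 = 15, so sigma^4 = 225.
I = 1/(2*225) = 1/450 = 0.002222

0.002222


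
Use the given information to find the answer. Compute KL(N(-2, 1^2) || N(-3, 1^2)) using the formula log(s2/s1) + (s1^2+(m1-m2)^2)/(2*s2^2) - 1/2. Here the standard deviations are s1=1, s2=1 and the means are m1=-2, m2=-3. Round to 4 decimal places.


KL divergence between normal distributions:
KL = log(s2/s1) + (s1^2 + (m1-m2)^2)/(2*s2^2) - 1/2.
log(1/1) = 0.0.
(1^2 + (-2--3)^2)/(2*1^2) = (1 + 1)/2 = 1.0.
KL = 0.0 + 1.0 - 0.5 = 0.5000

0.5000


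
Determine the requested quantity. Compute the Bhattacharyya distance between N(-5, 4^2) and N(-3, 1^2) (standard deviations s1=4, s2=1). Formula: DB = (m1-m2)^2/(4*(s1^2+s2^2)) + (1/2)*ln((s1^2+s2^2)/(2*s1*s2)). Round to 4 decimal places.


Bhattacharyya distance between two Gaussians:
DB = (m1-m2)^2/(4*(s1^2+s2^2)) + (1/2)*ln((s1^2+s2^2)/(2*s1*s2)).
(m1-m2)^2 = (-2)^2 = 4.
s1^2+s2^2 = 16 + 1 = 17.
term1 = 4/68 = 0.058824.
term2 = 0.5*ln(17/8.0) = 0.376886.
DB = 0.058824 + 0.376886 = 0.4357

0.4357


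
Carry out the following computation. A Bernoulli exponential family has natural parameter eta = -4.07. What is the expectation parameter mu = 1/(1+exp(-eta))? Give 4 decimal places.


Dual coordinate (expectation parameter) for Bernoulli:
mu = 1/(1+exp(-eta)).
eta = -4.07.
exp(-eta) = exp(4.07) = 58.556963.
mu = 1/(1+58.556963) = 0.0168

0.0168


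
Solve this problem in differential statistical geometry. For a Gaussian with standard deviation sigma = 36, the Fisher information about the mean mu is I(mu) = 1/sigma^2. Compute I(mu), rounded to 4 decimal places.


The Fisher information for the mean of a normal distribution is I(mu) = 1/sigma^2.
sigma = 36, so sigma^2 = 1296.
I(mu) = 1/1296 = 0.0008

0.0008


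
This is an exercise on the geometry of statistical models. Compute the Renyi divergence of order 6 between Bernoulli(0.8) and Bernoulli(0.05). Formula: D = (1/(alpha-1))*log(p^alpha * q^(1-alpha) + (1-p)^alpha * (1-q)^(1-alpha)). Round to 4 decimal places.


Renyi divergence of order alpha between Bernoulli distributions:
D = (1/(alpha-1))*log(p^alpha * q^(1-alpha) + (1-p)^alpha * (1-q)^(1-alpha)).
alpha = 6, p = 0.8, q = 0.05.
p^alpha * q^(1-alpha) = 0.8^6 * 0.05^-5 = 838860.8.
(1-p)^alpha * (1-q)^(1-alpha) = 0.2^6 * 0.95^-5 = 8.3e-05.
sum = 838860.8 + 8.3e-05 = 838860.800083.
D = (1/5)*log(838860.800083) = 2.7280

2.7280


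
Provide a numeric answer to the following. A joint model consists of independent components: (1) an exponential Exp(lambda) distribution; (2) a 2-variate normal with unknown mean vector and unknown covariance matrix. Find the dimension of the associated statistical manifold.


The dimension of a statistical manifold equals the number of free
(independent) real parameters of the model. For a product of independent
blocks the parameter counts add.
- exponential (lambda): 1.
- 2-variate normal: 2 (mean) + 2*3/2 = 3 (symmetric covariance) = 5.
Total = 1 + 5 = 6.
Dimension = 6

6


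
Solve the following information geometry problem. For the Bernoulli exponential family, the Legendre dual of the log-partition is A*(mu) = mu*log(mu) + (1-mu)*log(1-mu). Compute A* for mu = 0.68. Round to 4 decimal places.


Legendre transform for Bernoulli:
A*(mu) = mu*log(mu) + (1-mu)*log(1-mu).
mu = 0.68, 1-mu = 0.32.
mu*log(mu) = 0.68*log(0.68) = -0.26225.
(1-mu)*log(1-mu) = 0.32*log(0.32) = -0.364619.
A* = -0.26225 + -0.364619 = -0.6269

-0.6269


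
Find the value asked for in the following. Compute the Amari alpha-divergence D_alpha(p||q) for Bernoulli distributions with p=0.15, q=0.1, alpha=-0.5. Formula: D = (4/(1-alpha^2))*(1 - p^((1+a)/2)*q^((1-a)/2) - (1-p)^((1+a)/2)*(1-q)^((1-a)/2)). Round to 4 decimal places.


Amari alpha-divergence:
D = (4/(1-alpha^2))*(1 - p^((1+a)/2)*q^((1-a)/2) - (1-p)^((1+a)/2)*(1-q)^((1-a)/2)).
alpha = -0.5, p = 0.15, q = 0.1.
e1 = (1+alpha)/2 = 0.25, e2 = (1-alpha)/2 = 0.75.
t1 = p^e1 * q^e2 = 0.15^0.25 * 0.1^0.75 = 0.110668.
t2 = (1-p)^e1 * (1-q)^e2 = 0.85^0.25 * 0.9^0.75 = 0.887231.
4/(1-alpha^2) = 5.333333.
D = 5.333333*(1 - 0.110668 - 0.887231) = 0.0112

0.0112


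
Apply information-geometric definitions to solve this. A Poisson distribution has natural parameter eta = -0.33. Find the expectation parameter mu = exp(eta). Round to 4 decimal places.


Expectation parameter for Poisson exponential family:
mu = exp(eta).
eta = -0.33.
mu = exp(-0.33) = 0.7189

0.7189


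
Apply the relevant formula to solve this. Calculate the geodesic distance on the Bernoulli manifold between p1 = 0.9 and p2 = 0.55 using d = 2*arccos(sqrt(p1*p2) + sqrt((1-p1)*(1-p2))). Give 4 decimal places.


Geodesic distance on Bernoulli manifold:
d(p1,p2) = 2*arccos(sqrt(p1*p2) + sqrt((1-p1)*(1-p2))).
sqrt(p1*p2) = sqrt(0.9*0.55) = 0.703562.
sqrt((1-p1)*(1-p2)) = sqrt(0.1*0.45) = 0.212132.
arg = 0.703562 + 0.212132 = 0.915694.
d = 2*arccos(0.915694) = 0.8271

0.8271


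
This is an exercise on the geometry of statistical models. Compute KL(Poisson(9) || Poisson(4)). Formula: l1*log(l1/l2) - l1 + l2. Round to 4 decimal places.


KL divergence for Poisson:
KL = l1*log(l1/l2) - l1 + l2.
l1 = 9, l2 = 4.
log(9/4) = 0.81093.
l1*log(l1/l2) = 9 * 0.81093 = 7.298372.
KL = 7.298372 - 9 + 4 = 2.2984

2.2984


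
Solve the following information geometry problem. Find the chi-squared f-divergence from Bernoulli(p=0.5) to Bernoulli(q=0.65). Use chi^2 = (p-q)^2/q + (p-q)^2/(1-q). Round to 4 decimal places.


Chi-squared divergence between Bernoulli distributions:
chi^2 = (p-q)^2/q + (p-q)^2/(1-q).
p = 0.5, q = 0.65, p-q = -0.15.
(p-q)^2 = 0.0225.
term1 = 0.0225/0.65 = 0.034615.
term2 = 0.0225/0.35 = 0.064286.
chi^2 = 0.034615 + 0.064286 = 0.0989

0.0989


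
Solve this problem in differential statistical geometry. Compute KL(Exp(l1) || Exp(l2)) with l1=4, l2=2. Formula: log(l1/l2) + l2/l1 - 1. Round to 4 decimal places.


KL divergence for exponential family:
KL = log(l1/l2) + l2/l1 - 1.
log(4/2) = 0.693147.
2/4 = 0.5.
KL = 0.693147 + 0.5 - 1 = 0.1931

0.1931


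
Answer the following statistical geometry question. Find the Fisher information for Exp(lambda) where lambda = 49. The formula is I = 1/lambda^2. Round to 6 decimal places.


Fisher information for exponential: I(lambda) = 1/lambda^2.
lambda = 49, lambda^2 = 2401.
I = 1/2401 = 0.000416

0.000416


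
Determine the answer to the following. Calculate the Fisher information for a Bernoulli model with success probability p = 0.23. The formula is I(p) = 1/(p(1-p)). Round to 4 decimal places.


For Bernoulli(p), Fisher information is I(p) = 1/(p*(1-p)).
p = 0.23, 1-p = 0.77.
p*(1-p) = 0.1771.
I(p) = 1/0.1771 = 5.6465

5.6465


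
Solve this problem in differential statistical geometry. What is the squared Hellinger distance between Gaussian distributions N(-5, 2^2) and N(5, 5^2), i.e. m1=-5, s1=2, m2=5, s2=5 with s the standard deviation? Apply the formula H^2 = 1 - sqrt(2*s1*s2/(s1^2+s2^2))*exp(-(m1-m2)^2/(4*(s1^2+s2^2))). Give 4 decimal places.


Squared Hellinger distance for Gaussians:
H^2 = 1 - sqrt(2*s1*s2/(s1^2+s2^2)) * exp(-(m1-m2)^2/(4*(s1^2+s2^2))).
s1^2 = 4, s2^2 = 25, s1^2+s2^2 = 29.
sqrt(2*2*5/(29)) = 0.830455.
(m1-m2)^2 = (-10)^2 = 100.
exp(-100/(4*29)) = exp(-0.862069) = 0.422287.
H^2 = 1 - 0.830455*0.422287 = 0.6493

0.6493


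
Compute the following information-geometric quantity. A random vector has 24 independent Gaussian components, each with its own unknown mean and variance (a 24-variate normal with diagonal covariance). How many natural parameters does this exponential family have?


Exponential family dimension calculation:
Each univariate normal has two natural parameters (mu/sigma^2 and -1/(2 sigma^2)).
With 24 independent components, dim = 2 * 24 = 48.

48


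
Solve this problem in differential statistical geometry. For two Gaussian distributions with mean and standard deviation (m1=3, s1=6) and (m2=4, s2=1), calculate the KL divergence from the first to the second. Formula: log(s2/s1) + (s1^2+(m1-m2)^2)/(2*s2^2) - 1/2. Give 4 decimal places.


KL divergence between normal distributions:
KL = log(s2/s1) + (s1^2 + (m1-m2)^2)/(2*s2^2) - 1/2.
log(1/6) = -1.791759.
(6^2 + (3-4)^2)/(2*1^2) = (36 + 1)/2 = 18.5.
KL = -1.791759 + 18.5 - 0.5 = 16.2082

16.2082


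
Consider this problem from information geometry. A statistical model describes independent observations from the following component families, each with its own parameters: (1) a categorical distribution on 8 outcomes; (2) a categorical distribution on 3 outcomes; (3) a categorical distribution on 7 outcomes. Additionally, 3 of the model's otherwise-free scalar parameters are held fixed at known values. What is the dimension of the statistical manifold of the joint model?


The dimension of a statistical manifold equals the number of free
(independent) real parameters of the model. For a product of independent
blocks the parameter counts add.
- categorical on 8 outcomes (probabilities sum to 1): 8-1 = 7.
- categorical on 3 outcomes (probabilities sum to 1): 3-1 = 2.
- categorical on 7 outcomes (probabilities sum to 1): 7-1 = 6.
Total = 7 + 2 + 6 = 15.
3 parameter(s) fixed at known values: 15 - 3 = 12.
Dimension = 12

12


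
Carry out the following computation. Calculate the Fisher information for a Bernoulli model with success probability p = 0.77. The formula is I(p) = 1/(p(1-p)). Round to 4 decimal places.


For Bernoulli(p), Fisher information is I(p) = 1/(p*(1-p)).
p = 0.77, 1-p = 0.23.
p*(1-p) = 0.1771.
I(p) = 1/0.1771 = 5.6465

5.6465


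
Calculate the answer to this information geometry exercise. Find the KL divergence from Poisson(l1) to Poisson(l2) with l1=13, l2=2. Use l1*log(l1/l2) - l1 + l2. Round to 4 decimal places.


KL divergence for Poisson:
KL = l1*log(l1/l2) - l1 + l2.
l1 = 13, l2 = 2.
log(13/2) = 1.871802.
l1*log(l1/l2) = 13 * 1.871802 = 24.333428.
KL = 24.333428 - 13 + 2 = 13.3334

13.3334


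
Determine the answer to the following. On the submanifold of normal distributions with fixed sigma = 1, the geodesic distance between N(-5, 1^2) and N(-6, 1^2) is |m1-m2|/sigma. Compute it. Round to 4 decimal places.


On the fixed-variance normal subfamily, geodesic distance = |m1-m2|/sigma.
|-5 - -6| = 1.
sigma = 1.
d = 1/1 = 1.0000

1.0000


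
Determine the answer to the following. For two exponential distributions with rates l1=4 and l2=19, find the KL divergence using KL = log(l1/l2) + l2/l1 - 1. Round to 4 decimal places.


KL divergence for exponential family:
KL = log(l1/l2) + l2/l1 - 1.
log(4/19) = -1.558145.
19/4 = 4.75.
KL = -1.558145 + 4.75 - 1 = 2.1919

2.1919


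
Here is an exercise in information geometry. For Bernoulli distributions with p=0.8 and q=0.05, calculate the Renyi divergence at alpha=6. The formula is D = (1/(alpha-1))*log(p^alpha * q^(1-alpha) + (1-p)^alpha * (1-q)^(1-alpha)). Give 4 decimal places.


Renyi divergence of order alpha between Bernoulli distributions:
D = (1/(alpha-1))*log(p^alpha * q^(1-alpha) + (1-p)^alpha * (1-q)^(1-alpha)).
alpha = 6, p = 0.8, q = 0.05.
p^alpha * q^(1-alpha) = 0.8^6 * 0.05^-5 = 838860.8.
(1-p)^alpha * (1-q)^(1-alpha) = 0.2^6 * 0.95^-5 = 8.3e-05.
sum = 838860.8 + 8.3e-05 = 838860.800083.
D = (1/5)*log(838860.800083) = 2.7280

2.7280


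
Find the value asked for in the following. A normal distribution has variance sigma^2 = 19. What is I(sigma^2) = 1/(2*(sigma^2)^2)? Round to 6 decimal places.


Fisher information for variance: I(sigma^2) = 1/(2*sigma^4).
sigma^2 = 19, so sigma^4 = 361.
I = 1/(2*361) = 1/722 = 0.001385

0.001385


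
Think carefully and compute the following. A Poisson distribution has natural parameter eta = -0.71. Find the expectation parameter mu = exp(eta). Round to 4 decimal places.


Expectation parameter for Poisson exponential family:
mu = exp(eta).
eta = -0.71.
mu = exp(-0.71) = 0.4916

0.4916


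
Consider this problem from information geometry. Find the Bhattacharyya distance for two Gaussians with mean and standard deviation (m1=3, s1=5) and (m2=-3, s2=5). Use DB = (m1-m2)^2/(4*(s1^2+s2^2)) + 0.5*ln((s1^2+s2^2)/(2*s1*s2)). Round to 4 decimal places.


Bhattacharyya distance between two Gaussians:
DB = (m1-m2)^2/(4*(s1^2+s2^2)) + (1/2)*ln((s1^2+s2^2)/(2*s1*s2)).
(m1-m2)^2 = (6)^2 = 36.
s1^2+s2^2 = 25 + 25 = 50.
term1 = 36/200 = 0.18.
term2 = 0.5*ln(50/50.0) = 0.0.
DB = 0.18 + 0.0 = 0.1800

0.1800


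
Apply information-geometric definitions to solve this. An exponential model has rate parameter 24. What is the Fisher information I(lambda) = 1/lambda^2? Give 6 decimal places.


Fisher information for exponential: I(lambda) = 1/lambda^2.
lambda = 24, lambda^2 = 576.
I = 1/576 = 0.001736

0.001736


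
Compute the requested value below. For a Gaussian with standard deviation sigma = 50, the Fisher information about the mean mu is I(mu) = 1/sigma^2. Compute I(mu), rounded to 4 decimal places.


The Fisher information for the mean of a normal distribution is I(mu) = 1/sigma^2.
sigma = 50, so sigma^2 = 2500.
I(mu) = 1/2500 = 0.0004

0.0004


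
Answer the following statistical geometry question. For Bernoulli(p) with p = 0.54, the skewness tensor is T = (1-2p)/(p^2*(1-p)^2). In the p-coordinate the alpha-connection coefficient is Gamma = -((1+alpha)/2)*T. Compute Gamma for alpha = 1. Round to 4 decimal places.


Skewness (Amari-Chentsov) tensor: T = (1-2p)/(p^2*(1-p)^2).
p = 0.54, 1-2p = -0.08, p^2 = 0.2916, (1-p)^2 = 0.2116.
T = -0.08/(0.2916 * 0.2116) = -1.296543.
In the p-coordinate, Gamma^(alpha) = Gamma^(0) - (alpha/2)*T with Gamma^(0) = (1/2)*g'(p) = -T/2,
so Gamma^(alpha) = -((1+alpha)/2)*T.
alpha = 1, -(1+alpha)/2 = -1.0.
Gamma = -1.0 * -1.296543 = 1.2965

1.2965


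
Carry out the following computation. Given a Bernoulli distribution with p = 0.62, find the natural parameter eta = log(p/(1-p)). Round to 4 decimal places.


Natural parameter for Bernoulli: eta = log(p/(1-p)).
p = 0.62, 1-p = 0.38.
p/(1-p) = 1.631579.
eta = log(1.631579) = 0.4895

0.4895


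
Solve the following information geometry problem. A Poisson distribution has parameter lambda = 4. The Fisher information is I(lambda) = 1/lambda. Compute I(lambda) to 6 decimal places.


Fisher information for Poisson: I(lambda) = 1/lambda.
lambda = 4.
I(lambda) = 1/4 = 0.250000

0.250000


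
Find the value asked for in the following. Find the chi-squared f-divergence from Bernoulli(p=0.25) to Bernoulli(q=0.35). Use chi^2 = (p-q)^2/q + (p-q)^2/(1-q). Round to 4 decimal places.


Chi-squared divergence between Bernoulli distributions:
chi^2 = (p-q)^2/q + (p-q)^2/(1-q).
p = 0.25, q = 0.35, p-q = -0.1.
(p-q)^2 = 0.01.
term1 = 0.01/0.35 = 0.028571.
term2 = 0.01/0.65 = 0.015385.
chi^2 = 0.028571 + 0.015385 = 0.0440

0.0440


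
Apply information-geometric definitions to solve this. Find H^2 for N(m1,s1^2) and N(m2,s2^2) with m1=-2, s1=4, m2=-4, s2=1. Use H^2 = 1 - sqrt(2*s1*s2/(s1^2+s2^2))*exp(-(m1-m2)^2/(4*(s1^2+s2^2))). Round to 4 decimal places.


Squared Hellinger distance for Gaussians:
H^2 = 1 - sqrt(2*s1*s2/(s1^2+s2^2)) * exp(-(m1-m2)^2/(4*(s1^2+s2^2))).
s1^2 = 16, s2^2 = 1, s1^2+s2^2 = 17.
sqrt(2*4*1/(17)) = 0.685994.
(m1-m2)^2 = (2)^2 = 4.
exp(-4/(4*17)) = exp(-0.058824) = 0.942873.
H^2 = 1 - 0.685994*0.942873 = 0.3532

0.3532


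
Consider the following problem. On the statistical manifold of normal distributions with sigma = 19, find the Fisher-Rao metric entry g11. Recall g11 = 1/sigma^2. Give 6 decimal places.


For the 2-parameter normal family, the Fisher metric has:
  g11 = 1/sigma^2, g22 = 2/sigma^2.
sigma = 19, sigma^2 = 361.
g11 = 0.002770

0.002770


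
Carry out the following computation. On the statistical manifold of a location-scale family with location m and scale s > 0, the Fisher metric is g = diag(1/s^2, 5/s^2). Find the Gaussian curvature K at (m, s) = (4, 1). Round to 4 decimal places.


The metric has the form g = (A dm^2 + B ds^2)/s^2 with A = 1, B = 5.
Substitute u = sqrt(A/B)*m: g = B*(du^2 + ds^2)/s^2, i.e. B times the
Poincare upper half-plane metric, which has constant Gaussian curvature -1.
Scaling a 2D metric by a constant c divides the Gaussian curvature by c,
so K = -1/B = -1/(5) = -0.2000 everywhere (the point (m, s) = (4, 1) is irrelevant:
the curvature is constant).
The requested Gaussian curvature is K = -0.2000.

-0.2000


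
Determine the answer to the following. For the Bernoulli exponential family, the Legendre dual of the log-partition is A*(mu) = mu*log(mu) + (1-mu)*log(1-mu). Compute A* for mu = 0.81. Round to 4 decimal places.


Legendre transform for Bernoulli:
A*(mu) = mu*log(mu) + (1-mu)*log(1-mu).
mu = 0.81, 1-mu = 0.19.
mu*log(mu) = 0.81*log(0.81) = -0.170684.
(1-mu)*log(1-mu) = 0.19*log(0.19) = -0.315539.
A* = -0.170684 + -0.315539 = -0.4862

-0.4862


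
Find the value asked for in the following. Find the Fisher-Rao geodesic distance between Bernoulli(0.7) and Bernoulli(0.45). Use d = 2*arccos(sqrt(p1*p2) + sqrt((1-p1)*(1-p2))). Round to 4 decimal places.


Geodesic distance on Bernoulli manifold:
d(p1,p2) = 2*arccos(sqrt(p1*p2) + sqrt((1-p1)*(1-p2))).
sqrt(p1*p2) = sqrt(0.7*0.45) = 0.561249.
sqrt((1-p1)*(1-p2)) = sqrt(0.3*0.55) = 0.406202.
arg = 0.561249 + 0.406202 = 0.967451.
d = 2*arccos(0.967451) = 0.5117

0.5117


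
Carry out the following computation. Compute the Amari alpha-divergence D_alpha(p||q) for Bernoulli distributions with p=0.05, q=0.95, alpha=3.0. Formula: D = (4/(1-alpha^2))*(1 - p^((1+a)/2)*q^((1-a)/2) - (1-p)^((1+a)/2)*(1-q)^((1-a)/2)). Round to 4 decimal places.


Amari alpha-divergence:
D = (4/(1-alpha^2))*(1 - p^((1+a)/2)*q^((1-a)/2) - (1-p)^((1+a)/2)*(1-q)^((1-a)/2)).
alpha = 3.0, p = 0.05, q = 0.95.
e1 = (1+alpha)/2 = 2.0, e2 = (1-alpha)/2 = -1.0.
t1 = p^e1 * q^e2 = 0.05^2.0 * 0.95^-1.0 = 0.002632.
t2 = (1-p)^e1 * (1-q)^e2 = 0.95^2.0 * 0.05^-1.0 = 18.05.
4/(1-alpha^2) = -0.5.
D = -0.5*(1 - 0.002632 - 18.05) = 8.5263

8.5263


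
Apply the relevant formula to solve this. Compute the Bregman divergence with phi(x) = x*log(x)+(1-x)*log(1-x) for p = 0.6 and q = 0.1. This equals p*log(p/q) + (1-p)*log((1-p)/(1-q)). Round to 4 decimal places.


Bregman divergence with negative entropy generator:
D = p*log(p/q) + (1-p)*log((1-p)/(1-q)).
p = 0.6, q = 0.1.
p*log(p/q) = 0.6*log(0.6/0.1) = 1.075056.
(1-p)*log((1-p)/(1-q)) = 0.4*log(0.4/0.9) = -0.324372.
D = 1.075056 + -0.324372 = 0.7507

0.7507


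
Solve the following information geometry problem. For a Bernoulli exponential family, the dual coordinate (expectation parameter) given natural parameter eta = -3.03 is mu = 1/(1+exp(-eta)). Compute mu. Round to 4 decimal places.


Dual coordinate (expectation parameter) for Bernoulli:
mu = 1/(1+exp(-eta)).
eta = -3.03.
exp(-eta) = exp(3.03) = 20.697233.
mu = 1/(1+20.697233) = 0.0461

0.0461


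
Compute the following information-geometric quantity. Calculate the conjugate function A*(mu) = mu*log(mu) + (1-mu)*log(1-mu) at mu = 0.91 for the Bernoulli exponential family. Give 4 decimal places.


Legendre transform for Bernoulli:
A*(mu) = mu*log(mu) + (1-mu)*log(1-mu).
mu = 0.91, 1-mu = 0.09.
mu*log(mu) = 0.91*log(0.91) = -0.085823.
(1-mu)*log(1-mu) = 0.09*log(0.09) = -0.216715.
A* = -0.085823 + -0.216715 = -0.3025

-0.3025


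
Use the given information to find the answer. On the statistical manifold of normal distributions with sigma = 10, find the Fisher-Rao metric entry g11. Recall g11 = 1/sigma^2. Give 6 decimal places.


For the 2-parameter normal family, the Fisher metric has:
  g11 = 1/sigma^2, g22 = 2/sigma^2.
sigma = 10, sigma^2 = 100.
g11 = 0.010000

0.010000


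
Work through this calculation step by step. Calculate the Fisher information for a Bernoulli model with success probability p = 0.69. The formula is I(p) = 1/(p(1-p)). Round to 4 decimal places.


For Bernoulli(p), Fisher information is I(p) = 1/(p*(1-p)).
p = 0.69, 1-p = 0.31.
p*(1-p) = 0.2139.
I(p) = 1/0.2139 = 4.6751

4.6751


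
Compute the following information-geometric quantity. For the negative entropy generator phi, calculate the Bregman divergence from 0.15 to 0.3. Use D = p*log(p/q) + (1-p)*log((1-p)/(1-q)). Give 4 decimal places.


Bregman divergence with negative entropy generator:
D = p*log(p/q) + (1-p)*log((1-p)/(1-q)).
p = 0.15, q = 0.3.
p*log(p/q) = 0.15*log(0.15/0.3) = -0.103972.
(1-p)*log((1-p)/(1-q)) = 0.85*log(0.85/0.7) = 0.165033.
D = -0.103972 + 0.165033 = 0.0611

0.0611


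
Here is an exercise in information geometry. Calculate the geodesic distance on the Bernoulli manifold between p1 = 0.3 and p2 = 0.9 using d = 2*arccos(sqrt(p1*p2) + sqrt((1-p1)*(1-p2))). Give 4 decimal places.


Geodesic distance on Bernoulli manifold:
d(p1,p2) = 2*arccos(sqrt(p1*p2) + sqrt((1-p1)*(1-p2))).
sqrt(p1*p2) = sqrt(0.3*0.9) = 0.519615.
sqrt((1-p1)*(1-p2)) = sqrt(0.7*0.1) = 0.264575.
arg = 0.519615 + 0.264575 = 0.78419.
d = 2*arccos(0.78419) = 1.3388

1.3388


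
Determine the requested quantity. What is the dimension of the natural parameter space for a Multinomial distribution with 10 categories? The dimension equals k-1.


Exponential family dimension calculation:
For Multinomial with k=10 categories, dim = k-1 = 9.

9


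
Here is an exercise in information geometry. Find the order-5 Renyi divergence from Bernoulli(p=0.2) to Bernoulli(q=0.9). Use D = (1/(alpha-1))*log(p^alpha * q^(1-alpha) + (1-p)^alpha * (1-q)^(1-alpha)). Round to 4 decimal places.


Renyi divergence of order alpha between Bernoulli distributions:
D = (1/(alpha-1))*log(p^alpha * q^(1-alpha) + (1-p)^alpha * (1-q)^(1-alpha)).
alpha = 5, p = 0.2, q = 0.9.
p^alpha * q^(1-alpha) = 0.2^5 * 0.9^-4 = 0.000488.
(1-p)^alpha * (1-q)^(1-alpha) = 0.8^5 * 0.1^-4 = 3276.8.
sum = 0.000488 + 3276.8 = 3276.800488.
D = (1/4)*log(3276.800488) = 2.0237

2.0237


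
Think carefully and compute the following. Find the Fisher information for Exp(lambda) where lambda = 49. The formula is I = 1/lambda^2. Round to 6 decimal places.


Fisher information for exponential: I(lambda) = 1/lambda^2.
lambda = 49, lambda^2 = 2401.
I = 1/2401 = 0.000416

0.000416


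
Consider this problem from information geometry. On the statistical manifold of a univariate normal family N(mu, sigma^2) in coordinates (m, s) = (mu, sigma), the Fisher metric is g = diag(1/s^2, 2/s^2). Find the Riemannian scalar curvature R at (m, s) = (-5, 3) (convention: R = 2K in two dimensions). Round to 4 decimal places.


The metric has the form g = (A dm^2 + B ds^2)/s^2 with A = 1, B = 2.
Substitute u = sqrt(A/B)*m: g = B*(du^2 + ds^2)/s^2, i.e. B times the
Poincare upper half-plane metric, which has constant Gaussian curvature -1.
Scaling a 2D metric by a constant c divides the Gaussian curvature by c,
so K = -1/B = -1/(2) = -0.5000 everywhere (the point (m, s) = (-5, 3) is irrelevant:
the curvature is constant).
Scalar curvature in dimension 2: R = 2K = -2/(2) = -1.0000.

-1.0000


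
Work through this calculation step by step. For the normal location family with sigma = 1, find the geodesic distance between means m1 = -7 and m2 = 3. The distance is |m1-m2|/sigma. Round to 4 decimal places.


On the fixed-variance normal subfamily, geodesic distance = |m1-m2|/sigma.
|-7 - 3| = 10.
sigma = 1.
d = 10/1 = 10.0000

10.0000


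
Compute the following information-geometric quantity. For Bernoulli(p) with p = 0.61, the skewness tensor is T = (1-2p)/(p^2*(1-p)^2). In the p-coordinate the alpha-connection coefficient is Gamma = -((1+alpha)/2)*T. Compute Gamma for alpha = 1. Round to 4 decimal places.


Skewness (Amari-Chentsov) tensor: T = (1-2p)/(p^2*(1-p)^2).
p = 0.61, 1-2p = -0.22, p^2 = 0.3721, (1-p)^2 = 0.1521.
T = -0.22/(0.3721 * 0.1521) = -3.887172.
In the p-coordinate, Gamma^(alpha) = Gamma^(0) - (alpha/2)*T with Gamma^(0) = (1/2)*g'(p) = -T/2,
so Gamma^(alpha) = -((1+alpha)/2)*T.
alpha = 1, -(1+alpha)/2 = -1.0.
Gamma = -1.0 * -3.887172 = 3.8872

3.8872


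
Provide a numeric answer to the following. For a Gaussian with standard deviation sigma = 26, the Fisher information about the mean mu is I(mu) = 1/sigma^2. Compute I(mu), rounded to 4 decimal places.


The Fisher information for the mean of a normal distribution is I(mu) = 1/sigma^2.
sigma = 26, so sigma^2 = 676.
I(mu) = 1/676 = 0.0015

0.0015


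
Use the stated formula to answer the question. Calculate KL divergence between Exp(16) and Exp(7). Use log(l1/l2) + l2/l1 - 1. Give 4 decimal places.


KL divergence for exponential family:
KL = log(l1/l2) + l2/l1 - 1.
log(16/7) = 0.826679.
7/16 = 0.4375.
KL = 0.826679 + 0.4375 - 1 = 0.2642

0.2642


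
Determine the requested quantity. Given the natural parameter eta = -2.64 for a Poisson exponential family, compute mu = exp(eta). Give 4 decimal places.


Expectation parameter for Poisson exponential family:
mu = exp(eta).
eta = -2.64.
mu = exp(-2.64) = 0.0714

0.0714


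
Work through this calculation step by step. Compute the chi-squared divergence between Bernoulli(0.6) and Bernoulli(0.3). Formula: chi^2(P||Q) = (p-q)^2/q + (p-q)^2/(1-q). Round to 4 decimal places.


Chi-squared divergence between Bernoulli distributions:
chi^2 = (p-q)^2/q + (p-q)^2/(1-q).
p = 0.6, q = 0.3, p-q = 0.3.
(p-q)^2 = 0.09.
term1 = 0.09/0.3 = 0.3.
term2 = 0.09/0.7 = 0.128571.
chi^2 = 0.3 + 0.128571 = 0.4286

0.4286


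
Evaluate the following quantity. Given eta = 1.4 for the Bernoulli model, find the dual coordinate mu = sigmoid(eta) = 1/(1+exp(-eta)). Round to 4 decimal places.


Dual coordinate (expectation parameter) for Bernoulli:
mu = 1/(1+exp(-eta)).
eta = 1.4.
exp(-eta) = exp(-1.4) = 0.246597.
mu = 1/(1+0.246597) = 0.8022

0.8022


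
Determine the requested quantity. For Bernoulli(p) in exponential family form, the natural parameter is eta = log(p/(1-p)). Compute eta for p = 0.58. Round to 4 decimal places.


Natural parameter for Bernoulli: eta = log(p/(1-p)).
p = 0.58, 1-p = 0.42.
p/(1-p) = 1.380952.
eta = log(1.380952) = 0.3228

0.3228


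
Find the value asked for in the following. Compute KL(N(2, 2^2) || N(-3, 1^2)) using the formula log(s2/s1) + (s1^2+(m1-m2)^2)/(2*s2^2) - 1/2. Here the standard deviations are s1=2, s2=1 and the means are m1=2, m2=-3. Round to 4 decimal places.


KL divergence between normal distributions:
KL = log(s2/s1) + (s1^2 + (m1-m2)^2)/(2*s2^2) - 1/2.
log(1/2) = -0.693147.
(2^2 + (2--3)^2)/(2*1^2) = (4 + 25)/2 = 14.5.
KL = -0.693147 + 14.5 - 0.5 = 13.3069

13.3069


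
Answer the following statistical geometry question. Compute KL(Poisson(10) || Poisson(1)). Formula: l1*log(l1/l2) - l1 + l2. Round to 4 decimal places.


KL divergence for Poisson:
KL = l1*log(l1/l2) - l1 + l2.
l1 = 10, l2 = 1.
log(10/1) = 2.302585.
l1*log(l1/l2) = 10 * 2.302585 = 23.025851.
KL = 23.025851 - 10 + 1 = 14.0259

14.0259


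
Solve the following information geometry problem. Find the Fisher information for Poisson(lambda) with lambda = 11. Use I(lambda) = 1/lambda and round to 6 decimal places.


Fisher information for Poisson: I(lambda) = 1/lambda.
lambda = 11.
I(lambda) = 1/11 = 0.090909

0.090909


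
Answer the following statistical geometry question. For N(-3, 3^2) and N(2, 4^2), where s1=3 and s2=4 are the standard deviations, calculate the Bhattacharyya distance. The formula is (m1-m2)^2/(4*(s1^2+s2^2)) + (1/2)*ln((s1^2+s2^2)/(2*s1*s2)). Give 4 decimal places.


Bhattacharyya distance between two Gaussians:
DB = (m1-m2)^2/(4*(s1^2+s2^2)) + (1/2)*ln((s1^2+s2^2)/(2*s1*s2)).
(m1-m2)^2 = (-5)^2 = 25.
s1^2+s2^2 = 9 + 16 = 25.
term1 = 25/100 = 0.25.
term2 = 0.5*ln(25/24.0) = 0.020411.
DB = 0.25 + 0.020411 = 0.2704

0.2704


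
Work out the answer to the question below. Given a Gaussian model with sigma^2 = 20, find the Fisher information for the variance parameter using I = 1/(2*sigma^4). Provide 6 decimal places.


Fisher information for variance: I(sigma^2) = 1/(2*sigma^4).
sigma^2 = 20, so sigma^4 = 400.
I = 1/(2*400) = 1/800 = 0.001250

0.001250


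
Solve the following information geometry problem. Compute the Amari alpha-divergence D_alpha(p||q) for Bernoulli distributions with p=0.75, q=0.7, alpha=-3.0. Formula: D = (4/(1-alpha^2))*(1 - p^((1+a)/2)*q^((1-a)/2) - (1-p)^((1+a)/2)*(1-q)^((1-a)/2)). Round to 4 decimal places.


Amari alpha-divergence:
D = (4/(1-alpha^2))*(1 - p^((1+a)/2)*q^((1-a)/2) - (1-p)^((1+a)/2)*(1-q)^((1-a)/2)).
alpha = -3.0, p = 0.75, q = 0.7.
e1 = (1+alpha)/2 = -1.0, e2 = (1-alpha)/2 = 2.0.
t1 = p^e1 * q^e2 = 0.75^-1.0 * 0.7^2.0 = 0.653333.
t2 = (1-p)^e1 * (1-q)^e2 = 0.25^-1.0 * 0.3^2.0 = 0.36.
4/(1-alpha^2) = -0.5.
D = -0.5*(1 - 0.653333 - 0.36) = 0.0067

0.0067


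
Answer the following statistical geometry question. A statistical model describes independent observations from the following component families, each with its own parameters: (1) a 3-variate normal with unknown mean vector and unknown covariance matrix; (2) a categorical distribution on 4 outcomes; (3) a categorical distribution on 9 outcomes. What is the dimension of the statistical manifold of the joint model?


The dimension of a statistical manifold equals the number of free
(independent) real parameters of the model. For a product of independent
blocks the parameter counts add.
- 3-variate normal: 3 (mean) + 3*4/2 = 6 (symmetric covariance) = 9.
- categorical on 4 outcomes (probabilities sum to 1): 4-1 = 3.
- categorical on 9 outcomes (probabilities sum to 1): 9-1 = 8.
Total = 9 + 3 + 8 = 20.
Dimension = 20

20


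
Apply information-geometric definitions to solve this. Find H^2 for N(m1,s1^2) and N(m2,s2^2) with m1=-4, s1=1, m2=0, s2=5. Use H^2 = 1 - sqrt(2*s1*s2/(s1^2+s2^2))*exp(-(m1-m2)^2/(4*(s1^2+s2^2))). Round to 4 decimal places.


Squared Hellinger distance for Gaussians:
H^2 = 1 - sqrt(2*s1*s2/(s1^2+s2^2)) * exp(-(m1-m2)^2/(4*(s1^2+s2^2))).
s1^2 = 1, s2^2 = 25, s1^2+s2^2 = 26.
sqrt(2*1*5/(26)) = 0.620174.
(m1-m2)^2 = (-4)^2 = 16.
exp(-16/(4*26)) = exp(-0.153846) = 0.857404.
H^2 = 1 - 0.620174*0.857404 = 0.4683

0.4683


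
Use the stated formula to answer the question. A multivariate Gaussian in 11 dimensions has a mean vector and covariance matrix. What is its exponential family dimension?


Exponential family dimension calculation:
For 11-dim MVN: mean has 11 params, covariance has 11*12/2 = 66 unique entries.
Total dim = 11 + 66 = 77.

77


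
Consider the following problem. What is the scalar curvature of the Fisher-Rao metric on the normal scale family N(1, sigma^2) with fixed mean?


This family has a single free parameter, so its statistical manifold
is 1-dimensional. The Riemann curvature tensor of any 1-dimensional
Riemannian manifold vanishes identically, so R = 0.

0


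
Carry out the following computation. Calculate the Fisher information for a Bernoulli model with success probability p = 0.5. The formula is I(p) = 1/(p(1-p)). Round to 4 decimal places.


For Bernoulli(p), Fisher information is I(p) = 1/(p*(1-p)).
p = 0.5, 1-p = 0.5.
p*(1-p) = 0.25.
I(p) = 1/0.25 = 4.0000

4.0000


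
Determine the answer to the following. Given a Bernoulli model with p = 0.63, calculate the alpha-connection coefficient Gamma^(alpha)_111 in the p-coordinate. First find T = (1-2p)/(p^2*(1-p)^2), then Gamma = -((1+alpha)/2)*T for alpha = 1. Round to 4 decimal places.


Skewness (Amari-Chentsov) tensor: T = (1-2p)/(p^2*(1-p)^2).
p = 0.63, 1-2p = -0.26, p^2 = 0.3969, (1-p)^2 = 0.1369.
T = -0.26/(0.3969 * 0.1369) = -4.785076.
In the p-coordinate, Gamma^(alpha) = Gamma^(0) - (alpha/2)*T with Gamma^(0) = (1/2)*g'(p) = -T/2,
so Gamma^(alpha) = -((1+alpha)/2)*T.
alpha = 1, -(1+alpha)/2 = -1.0.
Gamma = -1.0 * -4.785076 = 4.7851

4.7851


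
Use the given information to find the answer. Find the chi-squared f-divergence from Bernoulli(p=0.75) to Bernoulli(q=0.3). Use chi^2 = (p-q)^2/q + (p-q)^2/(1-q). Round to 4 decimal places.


Chi-squared divergence between Bernoulli distributions:
chi^2 = (p-q)^2/q + (p-q)^2/(1-q).
p = 0.75, q = 0.3, p-q = 0.45.
(p-q)^2 = 0.2025.
term1 = 0.2025/0.3 = 0.675.
term2 = 0.2025/0.7 = 0.289286.
chi^2 = 0.675 + 0.289286 = 0.9643

0.9643
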